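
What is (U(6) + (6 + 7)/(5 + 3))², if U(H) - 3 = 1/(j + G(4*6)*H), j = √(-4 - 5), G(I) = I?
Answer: 65658425057/3060302400 - 28471*I/21252100 ≈ 21.455 - 0.0013397*I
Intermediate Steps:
j = 3*I (j = √(-9) = 3*I ≈ 3.0*I)
U(H) = 3 + 1/(3*I + 24*H) (U(H) = 3 + 1/(3*I + (4*6)*H) = 3 + 1/(3*I + 24*H))
(U(6) + (6 + 7)/(5 + 3))² = ((1 + 9*I + 72*6)/(3*(I + 8*6)) + (6 + 7)/(5 + 3))² = ((1 + 9*I + 432)/(3*(I + 48)) + 13/8)² = ((433 + 9*I)/(3*(48 + I)) + 13*(⅛))² = (((48 - I)/2305)*(433 + 9*I)/3 + 13/8)² = ((48 - I)*(433 + 9*I)/6915 + 13/8)² = (13/8 + (48 - I)*(433 + 9*I)/6915)²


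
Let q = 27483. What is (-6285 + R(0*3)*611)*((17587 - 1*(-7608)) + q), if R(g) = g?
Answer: -331081230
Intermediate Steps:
(-6285 + R(0*3)*611)*((17587 - 1*(-7608)) + q) = (-6285 + (0*3)*611)*((17587 - 1*(-7608)) + 27483) = (-6285 + 0*611)*((17587 + 7608) + 27483) = (-6285 + 0)*(25195 + 27483) = -6285*52678 = -331081230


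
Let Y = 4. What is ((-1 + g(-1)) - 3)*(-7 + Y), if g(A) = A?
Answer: 15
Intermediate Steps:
((-1 + g(-1)) - 3)*(-7 + Y) = ((-1 - 1) - 3)*(-7 + 4) = (-2 - 3)*(-3) = -5*(-3) = 15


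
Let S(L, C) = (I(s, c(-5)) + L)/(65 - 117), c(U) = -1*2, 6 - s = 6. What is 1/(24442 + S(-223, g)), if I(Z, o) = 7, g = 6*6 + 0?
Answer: 13/317800 ≈ 4.0906e-5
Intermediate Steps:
s = 0 (s = 6 - 1*6 = 6 - 6 = 0)
c(U) = -2
g = 36 (g = 36 + 0 = 36)
S(L, C) = -7/52 - L/52 (S(L, C) = (7 + L)/(65 - 117) = (7 + L)/(-52) = (7 + L)*(-1/52) = -7/52 - L/52)
1/(24442 + S(-223, g)) = 1/(24442 + (-7/52 - 1/52*(-223))) = 1/(24442 + (-7/52 + 223/52)) = 1/(24442 + 54/13) = 1/(317800/13) = 13/317800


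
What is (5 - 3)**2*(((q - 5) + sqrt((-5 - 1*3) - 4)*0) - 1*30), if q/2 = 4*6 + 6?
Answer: 100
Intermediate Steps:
q = 60 (q = 2*(4*6 + 6) = 2*(24 + 6) = 2*30 = 60)
(5 - 3)**2*(((q - 5) + sqrt((-5 - 1*3) - 4)*0) - 1*30) = (5 - 3)**2*(((60 - 5) + sqrt((-5 - 1*3) - 4)*0) - 1*30) = 2**2*((55 + sqrt((-5 - 3) - 4)*0) - 30) = 4*((55 + sqrt(-8 - 4)*0) - 30) = 4*((55 + sqrt(-12)*0) - 30) = 4*((55 + (2*I*sqrt(3))*0) - 30) = 4*((55 + 0) - 30) = 4*(55 - 30) = 4*25 = 100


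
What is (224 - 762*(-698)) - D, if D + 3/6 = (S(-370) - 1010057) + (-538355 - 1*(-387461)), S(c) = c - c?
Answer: 3386103/2 ≈ 1.6931e+6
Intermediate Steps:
S(c) = 0
D = -2321903/2 (D = -1/2 + ((0 - 1010057) + (-538355 - 1*(-387461))) = -1/2 + (-1010057 + (-538355 + 387461)) = -1/2 + (-1010057 - 150894) = -1/2 - 1160951 = -2321903/2 ≈ -1.1610e+6)
(224 - 762*(-698)) - D = (224 - 762*(-698)) - 1*(-2321903/2) = (224 + 531876) + 2321903/2 = 532100 + 2321903/2 = 3386103/2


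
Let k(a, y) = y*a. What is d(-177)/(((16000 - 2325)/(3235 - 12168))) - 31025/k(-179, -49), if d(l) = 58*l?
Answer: 803930620363/119943425 ≈ 6702.6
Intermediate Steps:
k(a, y) = a*y
d(-177)/(((16000 - 2325)/(3235 - 12168))) - 31025/k(-179, -49) = (58*(-177))/(((16000 - 2325)/(3235 - 12168))) - 31025/((-179*(-49))) = -10266/(13675/(-8933)) - 31025/8771 = -10266/(13675*(-1/8933)) - 31025*1/8771 = -10266/(-13675/8933) - 31025/8771 = -10266*(-8933/13675) - 31025/8771 = 91706178/13675 - 31025/8771 = 803930620363/119943425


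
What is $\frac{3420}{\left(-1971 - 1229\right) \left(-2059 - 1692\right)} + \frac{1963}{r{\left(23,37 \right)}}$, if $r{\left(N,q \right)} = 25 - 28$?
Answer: $- \frac{1178113567}{1800480} \approx -654.33$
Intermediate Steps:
$r{\left(N,q \right)} = -3$ ($r{\left(N,q \right)} = 25 - 28 = -3$)
$\frac{3420}{\left(-1971 - 1229\right) \left(-2059 - 1692\right)} + \frac{1963}{r{\left(23,37 \right)}} = \frac{3420}{\left(-1971 - 1229\right) \left(-2059 - 1692\right)} + \frac{1963}{-3} = \frac{3420}{\left(-3200\right) \left(-3751\right)} + 1963 \left(- \frac{1}{3}\right) = \frac{3420}{12003200} - \frac{1963}{3} = 3420 \cdot \frac{1}{12003200} - \frac{1963}{3} = \frac{171}{600160} - \frac{1963}{3} = - \frac{1178113567}{1800480}$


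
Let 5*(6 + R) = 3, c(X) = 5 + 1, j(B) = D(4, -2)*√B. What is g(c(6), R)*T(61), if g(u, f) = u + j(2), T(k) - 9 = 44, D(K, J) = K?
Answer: 318 + 212*√2 ≈ 617.81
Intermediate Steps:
j(B) = 4*√B
T(k) = 53 (T(k) = 9 + 44 = 53)
c(X) = 6
R = -27/5 (R = -6 + (⅕)*3 = -6 + ⅗ = -27/5 ≈ -5.4000)
g(u, f) = u + 4*√2
g(c(6), R)*T(61) = (6 + 4*√2)*53 = 318 + 212*√2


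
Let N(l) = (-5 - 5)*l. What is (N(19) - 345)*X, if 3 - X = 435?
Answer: 231120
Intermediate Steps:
X = -432 (X = 3 - 1*435 = 3 - 435 = -432)
N(l) = -10*l
(N(19) - 345)*X = (-10*19 - 345)*(-432) = (-190 - 345)*(-432) = -535*(-432) = 231120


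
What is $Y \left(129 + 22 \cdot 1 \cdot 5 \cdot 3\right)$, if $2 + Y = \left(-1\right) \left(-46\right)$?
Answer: $20196$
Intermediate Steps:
$Y = 44$ ($Y = -2 - -46 = -2 + 46 = 44$)
$Y \left(129 + 22 \cdot 1 \cdot 5 \cdot 3\right) = 44 \left(129 + 22 \cdot 1 \cdot 5 \cdot 3\right) = 44 \left(129 + 22 \cdot 5 \cdot 3\right) = 44 \left(129 + 22 \cdot 15\right) = 44 \left(129 + 330\right) = 44 \cdot 459 = 20196$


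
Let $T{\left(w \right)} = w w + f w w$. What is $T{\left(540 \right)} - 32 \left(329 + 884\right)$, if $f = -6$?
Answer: $-1496816$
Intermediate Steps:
$T{\left(w \right)} = - 5 w^{2}$ ($T{\left(w \right)} = w w + - 6 w w = w^{2} - 6 w^{2} = - 5 w^{2}$)
$T{\left(540 \right)} - 32 \left(329 + 884\right) = - 5 \cdot 540^{2} - 32 \left(329 + 884\right) = \left(-5\right) 291600 - 32 \cdot 1213 = -1458000 - 38816 = -1496816$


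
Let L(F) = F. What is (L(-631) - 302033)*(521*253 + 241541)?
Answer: -113000815056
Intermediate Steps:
(L(-631) - 302033)*(521*253 + 241541) = (-631 - 302033)*(521*253 + 241541) = -302664*(131813 + 241541) = -302664*373354 = -113000815056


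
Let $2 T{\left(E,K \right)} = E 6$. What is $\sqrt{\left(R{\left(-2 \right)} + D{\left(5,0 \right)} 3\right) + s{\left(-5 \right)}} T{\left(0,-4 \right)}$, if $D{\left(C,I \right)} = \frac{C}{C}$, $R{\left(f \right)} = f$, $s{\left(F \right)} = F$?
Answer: $0$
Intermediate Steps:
$T{\left(E,K \right)} = 3 E$ ($T{\left(E,K \right)} = \frac{E 6}{2} = \frac{6 E}{2} = 3 E$)
$D{\left(C,I \right)} = 1$
$\sqrt{\left(R{\left(-2 \right)} + D{\left(5,0 \right)} 3\right) + s{\left(-5 \right)}} T{\left(0,-4 \right)} = \sqrt{\left(-2 + 1 \cdot 3\right) - 5} \cdot 3 \cdot 0 = \sqrt{\left(-2 + 3\right) - 5} \cdot 0 = \sqrt{1 - 5} \cdot 0 = \sqrt{-4} \cdot 0 = 2 i 0 = 0$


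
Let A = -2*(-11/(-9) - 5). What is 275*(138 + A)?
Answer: 360250/9 ≈ 40028.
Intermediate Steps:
A = 68/9 (A = -2*(-11*(-1/9) - 5) = -2*(11/9 - 5) = -2*(-34/9) = 68/9 ≈ 7.5556)
275*(138 + A) = 275*(138 + 68/9) = 275*(1310/9) = 360250/9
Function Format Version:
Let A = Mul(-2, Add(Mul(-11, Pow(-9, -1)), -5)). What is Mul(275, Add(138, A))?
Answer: Rational(360250, 9) ≈ 40028.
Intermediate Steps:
A = Rational(68, 9) (A = Mul(-2, Add(Mul(-11, Rational(-1, 9)), -5)) = Mul(-2, Add(Rational(11, 9), -5)) = Mul(-2, Rational(-34, 9)) = Rational(68, 9) ≈ 7.5556)
Mul(275, Add(138, A)) = Mul(275, Add(138, Rational(68, 9))) = Mul(275, Rational(1310, 9)) = Rational(360250, 9)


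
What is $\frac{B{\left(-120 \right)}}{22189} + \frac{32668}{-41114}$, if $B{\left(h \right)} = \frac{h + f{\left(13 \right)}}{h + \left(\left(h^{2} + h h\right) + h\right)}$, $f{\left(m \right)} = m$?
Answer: $- \frac{10351149398159}{13027337636880} \approx -0.79457$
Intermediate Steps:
$B{\left(h \right)} = \frac{13 + h}{2 h + 2 h^{2}}$ ($B{\left(h \right)} = \frac{h + 13}{h + \left(\left(h^{2} + h h\right) + h\right)} = \frac{13 + h}{h + \left(\left(h^{2} + h^{2}\right) + h\right)} = \frac{13 + h}{h + \left(2 h^{2} + h\right)} = \frac{13 + h}{h + \left(h + 2 h^{2}\right)} = \frac{13 + h}{2 h + 2 h^{2}}$)
$\frac{B{\left(-120 \right)}}{22189} + \frac{32668}{-41114} = \frac{\frac{1}{2} \frac{1}{-120} \frac{1}{1 - 120} \left(13 - 120\right)}{22189} + \frac{32668}{-41114} = \frac{1}{2} \left(- \frac{1}{120}\right) \frac{1}{-119} \left(-107\right) \frac{1}{22189} + 32668 \left(- \frac{1}{41114}\right) = \frac{1}{2} \left(- \frac{1}{120}\right) \left(- \frac{1}{119}\right) \left(-107\right) \frac{1}{22189} - \frac{16334}{20557} = \left(- \frac{107}{28560}\right) \frac{1}{22189} - \frac{16334}{20557} = - \frac{107}{633717840} - \frac{16334}{20557} = - \frac{10351149398159}{13027337636880}$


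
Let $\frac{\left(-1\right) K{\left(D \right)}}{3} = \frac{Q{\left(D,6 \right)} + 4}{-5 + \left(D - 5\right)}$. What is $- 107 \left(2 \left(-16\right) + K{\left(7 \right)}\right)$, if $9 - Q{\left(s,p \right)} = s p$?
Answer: $6527$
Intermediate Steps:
$Q{\left(s,p \right)} = 9 - p s$ ($Q{\left(s,p \right)} = 9 - s p = 9 - p s$)
$K{\left(D \right)} = - \frac{3 \left(13 - 6 D\right)}{-10 + D}$ ($K{\left(D \right)} = - 3 \frac{\left(9 - 6 D\right) + 4}{-5 + \left(D - 5\right)} = - 3 \frac{\left(9 - 6 D\right) + 4}{-5 + \left(-5 + D\right)} = - 3 \frac{13 - 6 D}{-10 + D} = - \frac{3 \left(13 - 6 D\right)}{-10 + D}$)
$- 107 \left(2 \left(-16\right) + K{\left(7 \right)}\right) = - 107 \left(2 \left(-16\right) + \frac{3 \left(-13 + 6 \cdot 7\right)}{-10 + 7}\right) = - 107 \left(-32 + \frac{3 \left(-13 + 42\right)}{-3}\right) = - 107 \left(-32 + 3 \left(- \frac{1}{3}\right) 29\right) = - 107 \left(-32 - 29\right) = \left(-107\right) \left(-61\right) = 6527$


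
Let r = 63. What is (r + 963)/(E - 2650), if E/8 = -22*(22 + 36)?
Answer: -171/2143 ≈ -0.079795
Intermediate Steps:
E = -10208 (E = 8*(-22*(22 + 36)) = 8*(-22*58) = 8*(-1276) = -10208)
(r + 963)/(E - 2650) = (63 + 963)/(-10208 - 2650) = 1026/(-12858) = 1026*(-1/12858) = -171/2143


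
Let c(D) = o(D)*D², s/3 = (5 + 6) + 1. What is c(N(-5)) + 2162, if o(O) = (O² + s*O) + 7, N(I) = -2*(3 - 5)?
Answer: 4834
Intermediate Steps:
N(I) = 4 (N(I) = -2*(-2) = 4)
s = 36 (s = 3*((5 + 6) + 1) = 3*(11 + 1) = 3*12 = 36)
o(O) = 7 + O² + 36*O (o(O) = (O² + 36*O) + 7 = 7 + O² + 36*O)
c(D) = D²*(7 + D² + 36*D) (c(D) = (7 + D² + 36*D)*D² = D²*(7 + D² + 36*D))
c(N(-5)) + 2162 = 4²*(7 + 4² + 36*4) + 2162 = 16*(7 + 16 + 144) + 2162 = 16*167 + 2162 = 2672 + 2162 = 4834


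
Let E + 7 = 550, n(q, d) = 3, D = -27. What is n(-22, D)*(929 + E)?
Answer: 4416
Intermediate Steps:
E = 543 (E = -7 + 550 = 543)
n(-22, D)*(929 + E) = 3*(929 + 543) = 3*1472 = 4416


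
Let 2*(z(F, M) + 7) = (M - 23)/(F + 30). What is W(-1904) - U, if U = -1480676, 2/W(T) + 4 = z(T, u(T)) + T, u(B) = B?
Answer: 10624580265772/7175493 ≈ 1.4807e+6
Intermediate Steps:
z(F, M) = -7 + (-23 + M)/(2*(30 + F)) (z(F, M) = -7 + ((M - 23)/(F + 30))/2 = -7 + ((-23 + M)/(30 + F))/2 = -7 + (-23 + M)/(2*(30 + F)))
W(T) = 2/(-4 + T + (-443 - 13*T)/(2*(30 + T))) (W(T) = 2/(-4 + ((-443 + T - 14*T)/(2*(30 + T)) + T)) = 2/(-4 + ((-443 - 13*T)/(2*(30 + T)) + T)) = 2/(-4 + (T + (-443 - 13*T)/(2*(30 + T)))) = 2/(-4 + T + (-443 - 13*T)/(2*(30 + T))))
W(-1904) - U = 4*(30 - 1904)/(-683 + 2*(-1904)² + 39*(-1904)) - 1*(-1480676) = 4*(-1874)/(-683 + 2*3625216 - 74256) + 1480676 = 4*(-1874)/(-683 + 7250432 - 74256) + 1480676 = 4*(-1874)/7175493 + 1480676 = 4*(1/7175493)*(-1874) + 1480676 = -7496/7175493 + 1480676 = 10624580265772/7175493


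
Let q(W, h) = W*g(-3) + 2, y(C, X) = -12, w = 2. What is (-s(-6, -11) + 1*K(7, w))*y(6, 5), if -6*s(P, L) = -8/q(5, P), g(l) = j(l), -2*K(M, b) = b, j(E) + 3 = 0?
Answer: 140/13 ≈ 10.769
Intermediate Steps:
j(E) = -3 (j(E) = -3 + 0 = -3)
K(M, b) = -b/2
g(l) = -3
q(W, h) = 2 - 3*W (q(W, h) = W*(-3) + 2 = -3*W + 2 = 2 - 3*W)
s(P, L) = -4/39 (s(P, L) = -(-4)/(3*(2 - 3*5)) = -(-4)/(3*(2 - 15)) = -(-4)/(3*(-13)) = -(-4)*(-1)/(3*13) = -⅙*8/13 = -4/39)
(-s(-6, -11) + 1*K(7, w))*y(6, 5) = (-1*(-4/39) + 1*(-½*2))*(-12) = (4/39 + 1*(-1))*(-12) = (4/39 - 1)*(-12) = -35/39*(-12) = 140/13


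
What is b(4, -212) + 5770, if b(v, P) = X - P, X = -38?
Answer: 5944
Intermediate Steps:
b(v, P) = -38 - P
b(4, -212) + 5770 = (-38 - 1*(-212)) + 5770 = (-38 + 212) + 5770 = 174 + 5770 = 5944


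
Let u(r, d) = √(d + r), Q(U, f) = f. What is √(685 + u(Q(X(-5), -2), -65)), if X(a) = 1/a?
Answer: √(685 + I*√67) ≈ 26.173 + 0.1564*I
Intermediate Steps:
√(685 + u(Q(X(-5), -2), -65)) = √(685 + √(-65 - 2)) = √(685 + √(-67)) = √(685 + I*√67)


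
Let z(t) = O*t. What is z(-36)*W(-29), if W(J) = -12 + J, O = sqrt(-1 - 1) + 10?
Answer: 14760 + 1476*I*sqrt(2) ≈ 14760.0 + 2087.4*I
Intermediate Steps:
O = 10 + I*sqrt(2) (O = sqrt(-2) + 10 = I*sqrt(2) + 10 = 10 + I*sqrt(2) ≈ 10.0 + 1.4142*I)
z(t) = t*(10 + I*sqrt(2)) (z(t) = (10 + I*sqrt(2))*t = t*(10 + I*sqrt(2)))
z(-36)*W(-29) = (-36*(10 + I*sqrt(2)))*(-12 - 29) = (-360 - 36*I*sqrt(2))*(-41) = 14760 + 1476*I*sqrt(2)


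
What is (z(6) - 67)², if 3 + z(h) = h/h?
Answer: 4761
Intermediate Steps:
z(h) = -2 (z(h) = -3 + h/h = -3 + 1 = -2)
(z(6) - 67)² = (-2 - 67)² = (-69)² = 4761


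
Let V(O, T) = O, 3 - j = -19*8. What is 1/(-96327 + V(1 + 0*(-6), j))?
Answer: -1/96326 ≈ -1.0381e-5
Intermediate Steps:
j = 155 (j = 3 - (-19)*8 = 3 - 1*(-152) = 3 + 152 = 155)
1/(-96327 + V(1 + 0*(-6), j)) = 1/(-96327 + (1 + 0*(-6))) = 1/(-96327 + (1 + 0)) = 1/(-96327 + 1) = 1/(-96326) = -1/96326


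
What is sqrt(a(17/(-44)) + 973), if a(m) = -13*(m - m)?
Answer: sqrt(973) ≈ 31.193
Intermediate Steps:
a(m) = 0 (a(m) = -13*0 = 0)
sqrt(a(17/(-44)) + 973) = sqrt(0 + 973) = sqrt(973)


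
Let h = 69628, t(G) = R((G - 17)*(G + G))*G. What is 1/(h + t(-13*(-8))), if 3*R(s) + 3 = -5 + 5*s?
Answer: 3/9617972 ≈ 3.1192e-7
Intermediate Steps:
R(s) = -8/3 + 5*s/3 (R(s) = -1 + (-5 + 5*s)/3 = -1 + (-5/3 + 5*s/3) = -8/3 + 5*s/3)
t(G) = G*(-8/3 + 10*G*(-17 + G)/3) (t(G) = (-8/3 + 5*((G - 17)*(G + G))/3)*G = (-8/3 + 5*((-17 + G)*(2*G))/3)*G = (-8/3 + 5*(2*G*(-17 + G))/3)*G = (-8/3 + 10*G*(-17 + G)/3)*G = G*(-8/3 + 10*G*(-17 + G)/3))
1/(h + t(-13*(-8))) = 1/(69628 + 2*(-13*(-8))*(-4 + 5*(-13*(-8))*(-17 - 13*(-8)))/3) = 1/(69628 + (2/3)*104*(-4 + 5*104*(-17 + 104))) = 1/(69628 + (2/3)*104*(-4 + 5*104*87)) = 1/(69628 + (2/3)*104*(-4 + 45240)) = 1/(69628 + (2/3)*104*45236) = 1/(69628 + 9409088/3) = 1/(9617972/3) = 3/9617972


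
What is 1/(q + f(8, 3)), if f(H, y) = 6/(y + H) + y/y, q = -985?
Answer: -11/10818 ≈ -0.0010168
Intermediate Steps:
f(H, y) = 1 + 6/(H + y) (f(H, y) = 6/(H + y) + 1 = 1 + 6/(H + y))
1/(q + f(8, 3)) = 1/(-985 + (6 + 8 + 3)/(8 + 3)) = 1/(-985 + 17/11) = 1/(-10818/11) = -11/10818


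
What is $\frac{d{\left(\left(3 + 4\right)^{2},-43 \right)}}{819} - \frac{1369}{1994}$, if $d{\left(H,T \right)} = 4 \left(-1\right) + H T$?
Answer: $- \frac{5330545}{1633086} \approx -3.2641$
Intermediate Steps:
$d{\left(H,T \right)} = -4 + H T$
$\frac{d{\left(\left(3 + 4\right)^{2},-43 \right)}}{819} - \frac{1369}{1994} = \frac{-4 + \left(3 + 4\right)^{2} \left(-43\right)}{819} - \frac{1369}{1994} = \left(-4 + 7^{2} \left(-43\right)\right) \frac{1}{819} - \frac{1369}{1994} = \left(-4 + 49 \left(-43\right)\right) \frac{1}{819} - \frac{1369}{1994} = \left(-4 - 2107\right) \frac{1}{819} - \frac{1369}{1994} = \left(-2111\right) \frac{1}{819} - \frac{1369}{1994} = - \frac{2111}{819} - \frac{1369}{1994} = - \frac{5330545}{1633086}$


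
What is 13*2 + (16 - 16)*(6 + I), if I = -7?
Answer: 26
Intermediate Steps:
13*2 + (16 - 16)*(6 + I) = 13*2 + (16 - 16)*(6 - 7) = 26 + 0*(-1) = 26 + 0 = 26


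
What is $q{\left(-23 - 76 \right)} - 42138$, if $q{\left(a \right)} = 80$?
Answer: $-42058$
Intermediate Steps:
$q{\left(-23 - 76 \right)} - 42138 = 80 - 42138 = -42058$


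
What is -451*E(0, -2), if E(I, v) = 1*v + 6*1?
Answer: -1804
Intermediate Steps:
E(I, v) = 6 + v (E(I, v) = v + 6 = 6 + v)
-451*E(0, -2) = -451*(6 - 2) = -451*4 = -1804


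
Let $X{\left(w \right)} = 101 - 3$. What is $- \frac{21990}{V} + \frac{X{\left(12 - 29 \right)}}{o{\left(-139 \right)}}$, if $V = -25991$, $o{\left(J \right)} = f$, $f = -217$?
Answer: $\frac{317816}{805721} \approx 0.39445$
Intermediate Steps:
$o{\left(J \right)} = -217$
$X{\left(w \right)} = 98$ ($X{\left(w \right)} = 101 - 3 = 98$)
$- \frac{21990}{V} + \frac{X{\left(12 - 29 \right)}}{o{\left(-139 \right)}} = - \frac{21990}{-25991} + \frac{98}{-217} = \left(-21990\right) \left(- \frac{1}{25991}\right) + 98 \left(- \frac{1}{217}\right) = \frac{21990}{25991} - \frac{14}{31} = \frac{317816}{805721}$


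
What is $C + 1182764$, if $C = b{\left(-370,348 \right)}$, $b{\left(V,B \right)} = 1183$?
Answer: $1183947$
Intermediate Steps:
$C = 1183$
$C + 1182764 = 1183 + 1182764 = 1183947$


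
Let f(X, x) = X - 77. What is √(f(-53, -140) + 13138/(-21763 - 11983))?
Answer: 3*I*√4124621723/16873 ≈ 11.419*I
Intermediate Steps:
f(X, x) = -77 + X
√(f(-53, -140) + 13138/(-21763 - 11983)) = √((-77 - 53) + 13138/(-21763 - 11983)) = √(-130 + 13138/(-33746)) = √(-130 + 13138*(-1/33746)) = √(-130 - 6569/16873) = √(-2200059/16873) = 3*I*√4124621723/16873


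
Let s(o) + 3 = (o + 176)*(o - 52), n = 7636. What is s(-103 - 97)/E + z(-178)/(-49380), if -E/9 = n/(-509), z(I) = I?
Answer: 1406942609/31422140 ≈ 44.776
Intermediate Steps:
s(o) = -3 + (-52 + o)*(176 + o) (s(o) = -3 + (o + 176)*(o - 52) = -3 + (176 + o)*(-52 + o) = -3 + (-52 + o)*(176 + o))
E = 68724/509 (E = -68724/(-509) = -68724*(-1)/509 = -9*(-7636/509) = 68724/509 ≈ 135.02)
s(-103 - 97)/E + z(-178)/(-49380) = (-9155 + (-103 - 97)² + 124*(-103 - 97))/(68724/509) - 178/(-49380) = (-9155 + (-200)² + 124*(-200))*(509/68724) - 178*(-1/49380) = (-9155 + 40000 - 24800)*(509/68724) + 89/24690 = 6045*(509/68724) + 89/24690 = 1025635/22908 + 89/24690 = 1406942609/31422140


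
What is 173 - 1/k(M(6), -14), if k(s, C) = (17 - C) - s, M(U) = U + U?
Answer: 3286/19 ≈ 172.95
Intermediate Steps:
M(U) = 2*U
k(s, C) = 17 - C - s
173 - 1/k(M(6), -14) = 173 - 1/(17 - 1*(-14) - 2*6) = 173 - 1/(17 + 14 - 1*12) = 173 - 1/(17 + 14 - 12) = 173 - 1/19 = 3286/19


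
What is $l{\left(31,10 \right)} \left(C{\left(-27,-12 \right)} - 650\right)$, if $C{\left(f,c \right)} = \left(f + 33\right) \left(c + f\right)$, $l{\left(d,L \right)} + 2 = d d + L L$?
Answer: $-936156$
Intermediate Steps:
$l{\left(d,L \right)} = -2 + L^{2} + d^{2}$ ($l{\left(d,L \right)} = -2 + \left(d d + L L\right) = -2 + \left(d^{2} + L^{2}\right) = -2 + \left(L^{2} + d^{2}\right) = -2 + L^{2} + d^{2}$)
$C{\left(f,c \right)} = \left(33 + f\right) \left(c + f\right)$
$l{\left(31,10 \right)} \left(C{\left(-27,-12 \right)} - 650\right) = \left(-2 + 10^{2} + 31^{2}\right) \left(\left(\left(-27\right)^{2} + 33 \left(-12\right) + 33 \left(-27\right) - -324\right) - 650\right) = \left(-2 + 100 + 961\right) \left(\left(729 - 396 - 891 + 324\right) - 650\right) = 1059 \left(-234 - 650\right) = 1059 \left(-884\right) = -936156$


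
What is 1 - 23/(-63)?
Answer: 86/63 ≈ 1.3651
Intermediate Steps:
1 - 23/(-63) = 1 - 1/63*(-23) = 1 + 23/63 = 86/63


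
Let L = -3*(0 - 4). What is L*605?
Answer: 7260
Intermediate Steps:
L = 12 (L = -3*(-4) = 12)
L*605 = 12*605 = 7260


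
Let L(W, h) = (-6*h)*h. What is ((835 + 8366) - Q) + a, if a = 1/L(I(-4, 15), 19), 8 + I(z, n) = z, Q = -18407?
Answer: 59798927/2166 ≈ 27608.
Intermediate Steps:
I(z, n) = -8 + z
L(W, h) = -6*h²
a = -1/2166 (a = 1/(-6*19²) = 1/(-6*361) = 1/(-2166) = -1/2166 ≈ -0.00046168)
((835 + 8366) - Q) + a = ((835 + 8366) - 1*(-18407)) - 1/2166 = (9201 + 18407) - 1/2166 = 27608 - 1/2166 = 59798927/2166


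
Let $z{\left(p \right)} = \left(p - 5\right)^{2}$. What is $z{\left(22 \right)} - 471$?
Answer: $-182$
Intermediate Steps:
$z{\left(p \right)} = \left(-5 + p\right)^{2}$
$z{\left(22 \right)} - 471 = \left(-5 + 22\right)^{2} - 471 = 17^{2} - 471 = 289 - 471 = -182$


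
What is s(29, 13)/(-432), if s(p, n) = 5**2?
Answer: -25/432 ≈ -0.057870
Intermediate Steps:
s(p, n) = 25
s(29, 13)/(-432) = 25/(-432) = 25*(-1/432) = -25/432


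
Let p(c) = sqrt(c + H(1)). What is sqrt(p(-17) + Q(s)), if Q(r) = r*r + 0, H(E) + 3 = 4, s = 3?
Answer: sqrt(9 + 4*I) ≈ 3.0699 + 0.65148*I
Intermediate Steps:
H(E) = 1 (H(E) = -3 + 4 = 1)
p(c) = sqrt(1 + c) (p(c) = sqrt(c + 1) = sqrt(1 + c))
Q(r) = r**2 (Q(r) = r**2 + 0 = r**2)
sqrt(p(-17) + Q(s)) = sqrt(sqrt(1 - 17) + 3**2) = sqrt(sqrt(-16) + 9) = sqrt(4*I + 9) = sqrt(9 + 4*I)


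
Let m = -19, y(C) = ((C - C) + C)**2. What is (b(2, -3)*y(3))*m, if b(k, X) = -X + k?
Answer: -855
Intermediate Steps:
y(C) = C**2 (y(C) = (0 + C)**2 = C**2)
b(k, X) = k - X
(b(2, -3)*y(3))*m = ((2 - 1*(-3))*3**2)*(-19) = ((2 + 3)*9)*(-19) = (5*9)*(-19) = 45*(-19) = -855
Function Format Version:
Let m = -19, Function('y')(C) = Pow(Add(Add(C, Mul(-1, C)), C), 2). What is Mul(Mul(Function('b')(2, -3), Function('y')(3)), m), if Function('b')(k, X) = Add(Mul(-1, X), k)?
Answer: -855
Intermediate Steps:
Function('y')(C) = Pow(C, 2) (Function('y')(C) = Pow(Add(0, C), 2) = Pow(C, 2))
Function('b')(k, X) = Add(k, Mul(-1, X))
Mul(Mul(Function('b')(2, -3), Function('y')(3)), m) = Mul(Mul(Add(2, Mul(-1, -3)), Pow(3, 2)), -19) = Mul(Mul(Add(2, 3), 9), -19) = Mul(Mul(5, 9), -19) = Mul(45, -19) = -855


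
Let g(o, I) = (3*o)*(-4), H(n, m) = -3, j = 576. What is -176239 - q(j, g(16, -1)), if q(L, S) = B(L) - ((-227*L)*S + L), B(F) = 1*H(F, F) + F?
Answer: 24928148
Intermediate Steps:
g(o, I) = -12*o
B(F) = -3 + F (B(F) = 1*(-3) + F = -3 + F)
q(L, S) = -3 + 227*L*S (q(L, S) = (-3 + L) - ((-227*L)*S + L) = (-3 + L) - (-227*L*S + L) = (-3 + L) - (L - 227*L*S) = (-3 + L) + (-L + 227*L*S) = -3 + 227*L*S)
-176239 - q(j, g(16, -1)) = -176239 - (-3 + 227*576*(-12*16)) = -176239 - (-3 + 227*576*(-192)) = -176239 - (-3 - 25104384) = -176239 - 1*(-25104387) = -176239 + 25104387 = 24928148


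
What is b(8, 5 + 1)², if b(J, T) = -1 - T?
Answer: 49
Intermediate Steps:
b(8, 5 + 1)² = (-1 - (5 + 1))² = (-1 - 1*6)² = (-1 - 6)² = (-7)² = 49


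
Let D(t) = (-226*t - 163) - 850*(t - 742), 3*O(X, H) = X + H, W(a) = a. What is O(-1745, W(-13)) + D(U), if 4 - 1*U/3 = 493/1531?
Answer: 946278113/1531 ≈ 6.1808e+5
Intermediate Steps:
O(X, H) = H/3 + X/3 (O(X, H) = (X + H)/3 = (H + X)/3 = H/3 + X/3)
U = 16893/1531 (U = 12 - 1479/1531 = 16893/1531 ≈ 11.034)
D(t) = 630537 - 1076*t (D(t) = (-163 - 226*t) - 850*(-742 + t) = (-163 - 226*t) + (630700 - 850*t) = 630537 - 1076*t)
O(-1745, W(-13)) + D(U) = ((1/3)*(-13) + (1/3)*(-1745)) + (630537 - 1076*16893/1531) = (-13/3 - 1745/3) + (630537 - 18176868/1531) = -586 + 947175279/1531 = 946278113/1531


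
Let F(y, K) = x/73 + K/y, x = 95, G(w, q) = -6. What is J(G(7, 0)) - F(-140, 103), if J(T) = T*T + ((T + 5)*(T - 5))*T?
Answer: -312381/10220 ≈ -30.566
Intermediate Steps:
F(y, K) = 95/73 + K/y
J(T) = T² + T*(-5 + T)*(5 + T) (J(T) = T² + ((5 + T)*(-5 + T))*T = T² + ((-5 + T)*(5 + T))*T = T² + T*(-5 + T)*(5 + T))
J(G(7, 0)) - F(-140, 103) = -6*(-25 - 6 + (-6)²) - (95/73 + 103/(-140)) = -6*(-25 - 6 + 36) - (95/73 + 103*(-1/140)) = -6*5 - (95/73 - 103/140) = -30 - 1*5781/10220 = -30 - 5781/10220 = -312381/10220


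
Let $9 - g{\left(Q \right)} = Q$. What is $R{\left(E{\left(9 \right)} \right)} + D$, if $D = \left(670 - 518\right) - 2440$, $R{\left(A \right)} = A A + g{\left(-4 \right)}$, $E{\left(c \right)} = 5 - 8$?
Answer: $-2266$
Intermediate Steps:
$g{\left(Q \right)} = 9 - Q$
$E{\left(c \right)} = -3$ ($E{\left(c \right)} = 5 - 8 = -3$)
$R{\left(A \right)} = 13 + A^{2}$ ($R{\left(A \right)} = A A + \left(9 - -4\right) = A^{2} + \left(9 + 4\right) = A^{2} + 13 = 13 + A^{2}$)
$D = -2288$ ($D = 152 - 2440 = -2288$)
$R{\left(E{\left(9 \right)} \right)} + D = \left(13 + \left(-3\right)^{2}\right) - 2288 = \left(13 + 9\right) - 2288 = 22 - 2288 = -2266$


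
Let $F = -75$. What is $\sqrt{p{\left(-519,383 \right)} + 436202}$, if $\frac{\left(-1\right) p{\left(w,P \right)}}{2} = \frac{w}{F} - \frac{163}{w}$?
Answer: $\frac{\sqrt{2937297744294}}{2595} \approx 660.45$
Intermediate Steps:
$p{\left(w,P \right)} = \frac{326}{w} + \frac{2 w}{75}$ ($p{\left(w,P \right)} = - 2 \left(\frac{w}{-75} - \frac{163}{w}\right) = - 2 \left(w \left(- \frac{1}{75}\right) - \frac{163}{w}\right) = - 2 \left(- \frac{w}{75} - \frac{163}{w}\right) = - 2 \left(- \frac{163}{w} - \frac{w}{75}\right) = \frac{326}{w} + \frac{2 w}{75}$)
$\sqrt{p{\left(-519,383 \right)} + 436202} = \sqrt{\left(\frac{326}{-519} + \frac{2}{75} \left(-519\right)\right) + 436202} = \sqrt{\left(326 \left(- \frac{1}{519}\right) - \frac{346}{25}\right) + 436202} = \sqrt{\left(- \frac{326}{519} - \frac{346}{25}\right) + 436202} = \sqrt{- \frac{187724}{12975} + 436202} = \sqrt{\frac{5659533226}{12975}} = \frac{\sqrt{2937297744294}}{2595}$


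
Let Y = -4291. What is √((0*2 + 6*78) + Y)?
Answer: I*√3823 ≈ 61.83*I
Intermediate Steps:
√((0*2 + 6*78) + Y) = √((0*2 + 6*78) - 4291) = √((0 + 468) - 4291) = √(468 - 4291) = √(-3823) = I*√3823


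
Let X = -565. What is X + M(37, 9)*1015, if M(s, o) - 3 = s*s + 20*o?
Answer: 1574715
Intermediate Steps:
M(s, o) = 3 + s**2 + 20*o (M(s, o) = 3 + (s*s + 20*o) = 3 + (s**2 + 20*o) = 3 + s**2 + 20*o)
X + M(37, 9)*1015 = -565 + (3 + 37**2 + 20*9)*1015 = -565 + (3 + 1369 + 180)*1015 = -565 + 1552*1015 = -565 + 1575280 = 1574715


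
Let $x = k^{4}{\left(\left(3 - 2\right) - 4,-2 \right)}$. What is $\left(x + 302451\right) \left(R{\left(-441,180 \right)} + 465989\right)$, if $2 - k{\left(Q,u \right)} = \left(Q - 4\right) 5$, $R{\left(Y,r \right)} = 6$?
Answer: $1014290308940$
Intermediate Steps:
$k{\left(Q,u \right)} = 22 - 5 Q$ ($k{\left(Q,u \right)} = 2 - \left(Q - 4\right) 5 = 2 - \left(-4 + Q\right) 5 = 2 - \left(-20 + 5 Q\right) = 22 - 5 Q$)
$x = 1874161$ ($x = \left(22 - 5 \left(\left(3 - 2\right) - 4\right)\right)^{4} = \left(22 - 5 \left(1 - 4\right)\right)^{4} = \left(22 - -15\right)^{4} = \left(22 + 15\right)^{4} = 37^{4} = 1874161$)
$\left(x + 302451\right) \left(R{\left(-441,180 \right)} + 465989\right) = \left(1874161 + 302451\right) \left(6 + 465989\right) = 2176612 \cdot 465995 = 1014290308940$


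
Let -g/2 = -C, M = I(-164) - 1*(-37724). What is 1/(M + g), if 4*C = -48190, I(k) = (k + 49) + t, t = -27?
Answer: 1/13487 ≈ 7.4146e-5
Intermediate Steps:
I(k) = 22 + k (I(k) = (k + 49) - 27 = (49 + k) - 27 = 22 + k)
C = -24095/2 (C = (¼)*(-48190) = -24095/2 ≈ -12048.)
M = 37582 (M = (22 - 164) - 1*(-37724) = -142 + 37724 = 37582)
g = -24095 (g = -(-2)*(-24095)/2 = -2*24095/2 = -24095)
1/(M + g) = 1/(37582 - 24095) = 1/13487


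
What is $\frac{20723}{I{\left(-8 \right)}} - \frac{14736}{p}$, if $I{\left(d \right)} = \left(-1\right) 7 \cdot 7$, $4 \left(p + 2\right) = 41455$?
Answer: $- \frac{123113491}{290129} \approx -424.34$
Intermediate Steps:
$p = \frac{41447}{4}$ ($p = -2 + \frac{1}{4} \cdot 41455 = -2 + \frac{41455}{4} = \frac{41447}{4} \approx 10362.0$)
$I{\left(d \right)} = -49$ ($I{\left(d \right)} = \left(-7\right) 7 = -49$)
$\frac{20723}{I{\left(-8 \right)}} - \frac{14736}{p} = \frac{20723}{-49} - \frac{14736}{\frac{41447}{4}} = 20723 \left(- \frac{1}{49}\right) - \frac{58944}{41447} = - \frac{20723}{49} - \frac{58944}{41447} = - \frac{123113491}{290129}$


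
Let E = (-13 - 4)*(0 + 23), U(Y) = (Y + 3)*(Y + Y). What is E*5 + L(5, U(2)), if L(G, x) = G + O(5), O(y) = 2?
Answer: -1948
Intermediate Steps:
U(Y) = 2*Y*(3 + Y) (U(Y) = (3 + Y)*(2*Y) = 2*Y*(3 + Y))
E = -391 (E = -17*23 = -391)
L(G, x) = 2 + G (L(G, x) = G + 2 = 2 + G)
E*5 + L(5, U(2)) = -391*5 + (2 + 5) = -1955 + 7 = -1948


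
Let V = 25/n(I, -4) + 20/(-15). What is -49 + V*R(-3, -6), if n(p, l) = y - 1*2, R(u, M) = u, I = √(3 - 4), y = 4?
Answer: -165/2 ≈ -82.500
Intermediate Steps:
I
n(p, l) = 2 (n(p, l) = 4 - 1*2 = 4 - 2 = 2)
V = 67/6 (V = 25/2 + 20/(-15) = 25*(½) + 20*(-1/15) = 25/2 - 4/3 = 67/6 ≈ 11.167)
-49 + V*R(-3, -6) = -49 + (67/6)*(-3) = -49 - 67/2 = -165/2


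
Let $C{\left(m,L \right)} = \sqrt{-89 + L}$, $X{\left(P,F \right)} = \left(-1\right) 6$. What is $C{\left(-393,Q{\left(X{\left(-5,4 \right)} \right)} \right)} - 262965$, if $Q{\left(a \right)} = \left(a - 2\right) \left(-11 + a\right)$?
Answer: $-262965 + \sqrt{47} \approx -2.6296 \cdot 10^{5}$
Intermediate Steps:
$X{\left(P,F \right)} = -6$
$Q{\left(a \right)} = \left(-11 + a\right) \left(-2 + a\right)$ ($Q{\left(a \right)} = \left(-2 + a\right) \left(-11 + a\right) = \left(-11 + a\right) \left(-2 + a\right)$)
$C{\left(-393,Q{\left(X{\left(-5,4 \right)} \right)} \right)} - 262965 = \sqrt{-89 + \left(22 + \left(-6\right)^{2} - -78\right)} - 262965 = \sqrt{-89 + \left(22 + 36 + 78\right)} - 262965 = \sqrt{-89 + 136} - 262965 = \sqrt{47} - 262965 = -262965 + \sqrt{47}$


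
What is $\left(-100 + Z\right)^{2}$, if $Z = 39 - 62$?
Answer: $15129$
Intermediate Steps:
$Z = -23$ ($Z = 39 - 62 = -23$)
$\left(-100 + Z\right)^{2} = \left(-100 - 23\right)^{2} = \left(-123\right)^{2} = 15129$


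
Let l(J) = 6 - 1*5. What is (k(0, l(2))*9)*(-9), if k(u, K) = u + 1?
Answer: -81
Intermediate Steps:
l(J) = 1 (l(J) = 6 - 5 = 1)
k(u, K) = 1 + u
(k(0, l(2))*9)*(-9) = ((1 + 0)*9)*(-9) = (1*9)*(-9) = 9*(-9) = -81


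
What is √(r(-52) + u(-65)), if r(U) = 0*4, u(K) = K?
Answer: I*√65 ≈ 8.0623*I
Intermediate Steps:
r(U) = 0
√(r(-52) + u(-65)) = √(0 - 65) = √(-65) = I*√65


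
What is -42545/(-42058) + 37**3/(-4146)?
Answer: -488493076/43593117 ≈ -11.206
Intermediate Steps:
-42545/(-42058) + 37**3/(-4146) = -42545*(-1/42058) + 50653*(-1/4146) = 42545/42058 - 50653/4146 = -488493076/43593117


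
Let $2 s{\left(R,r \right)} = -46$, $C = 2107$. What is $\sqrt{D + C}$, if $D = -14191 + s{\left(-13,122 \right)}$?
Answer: $i \sqrt{12107} \approx 110.03 i$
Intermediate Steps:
$s{\left(R,r \right)} = -23$ ($s{\left(R,r \right)} = \frac{1}{2} \left(-46\right) = -23$)
$D = -14214$ ($D = -14191 - 23 = -14214$)
$\sqrt{D + C} = \sqrt{-14214 + 2107} = \sqrt{-12107} = i \sqrt{12107}$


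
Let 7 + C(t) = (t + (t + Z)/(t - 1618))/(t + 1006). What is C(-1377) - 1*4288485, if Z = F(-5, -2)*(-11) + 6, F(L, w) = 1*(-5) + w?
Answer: -4765132320519/1111145 ≈ -4.2885e+6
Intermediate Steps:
F(L, w) = -5 + w
Z = 83 (Z = (-5 - 2)*(-11) + 6 = -7*(-11) + 6 = 77 + 6 = 83)
C(t) = -7 + (t + (83 + t)/(-1618 + t))/(1006 + t) (C(t) = -7 + (t + (t + 83)/(t - 1618))/(t + 1006) = -7 + (t + (83 + t)/(-1618 + t))/(1006 + t))
C(-1377) - 1*4288485 = 3*(-3798013 - 889*(-1377) + 2*(-1377)²)/(1627708 - 1*(-1377)² + 612*(-1377)) - 1*4288485 = 3*(-3798013 + 1224153 + 2*1896129)/(1627708 - 1*1896129 - 842724) - 4288485 = 3*(-3798013 + 1224153 + 3792258)/(1627708 - 1896129 - 842724) - 4288485 = 3*1218398/(-1111145) - 4288485 = 3*(-1/1111145)*1218398 - 4288485 = -3655194/1111145 - 4288485 = -4765132320519/1111145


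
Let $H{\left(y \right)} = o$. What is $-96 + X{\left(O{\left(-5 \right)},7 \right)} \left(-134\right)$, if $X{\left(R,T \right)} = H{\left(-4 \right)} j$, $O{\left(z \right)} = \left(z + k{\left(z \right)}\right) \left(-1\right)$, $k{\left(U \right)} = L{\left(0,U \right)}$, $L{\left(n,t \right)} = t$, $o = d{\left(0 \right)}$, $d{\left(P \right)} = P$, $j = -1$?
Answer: $-96$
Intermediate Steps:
$o = 0$
$k{\left(U \right)} = U$
$H{\left(y \right)} = 0$
$O{\left(z \right)} = - 2 z$ ($O{\left(z \right)} = \left(z + z\right) \left(-1\right) = 2 z \left(-1\right) = - 2 z$)
$X{\left(R,T \right)} = 0$ ($X{\left(R,T \right)} = 0 \left(-1\right) = 0$)
$-96 + X{\left(O{\left(-5 \right)},7 \right)} \left(-134\right) = -96 + 0 \left(-134\right) = -96 + 0 = -96$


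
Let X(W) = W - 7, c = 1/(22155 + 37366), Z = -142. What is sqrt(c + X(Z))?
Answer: 2*I*sqrt(131967401797)/59521 ≈ 12.207*I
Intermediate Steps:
c = 1/59521 ≈ 1.6801e-5
X(W) = -7 + W
sqrt(c + X(Z)) = sqrt(1/59521 + (-7 - 142)) = sqrt(1/59521 - 149) = sqrt(-8868628/59521) = 2*I*sqrt(131967401797)/59521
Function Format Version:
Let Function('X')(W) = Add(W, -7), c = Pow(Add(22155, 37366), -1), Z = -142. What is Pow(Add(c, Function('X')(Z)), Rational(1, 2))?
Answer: Mul(Rational(2, 59521), I, Pow(131967401797, Rational(1, 2))) ≈ Mul(12.207, I)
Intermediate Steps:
c = Rational(1, 59521) (c = Pow(59521, -1) = Rational(1, 59521) ≈ 1.6801e-5)
Function('X')(W) = Add(-7, W)
Pow(Add(c, Function('X')(Z)), Rational(1, 2)) = Pow(Add(Rational(1, 59521), Add(-7, -142)), Rational(1, 2)) = Pow(Add(Rational(1, 59521), -149), Rational(1, 2)) = Pow(Rational(-8868628, 59521), Rational(1, 2)) = Mul(Rational(2, 59521), I, Pow(131967401797, Rational(1, 2)))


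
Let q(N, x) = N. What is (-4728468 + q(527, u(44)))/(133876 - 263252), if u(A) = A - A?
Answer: 4727941/129376 ≈ 36.544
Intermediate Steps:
u(A) = 0
(-4728468 + q(527, u(44)))/(133876 - 263252) = (-4728468 + 527)/(133876 - 263252) = -4727941/(-129376) = -4727941*(-1/129376) = 4727941/129376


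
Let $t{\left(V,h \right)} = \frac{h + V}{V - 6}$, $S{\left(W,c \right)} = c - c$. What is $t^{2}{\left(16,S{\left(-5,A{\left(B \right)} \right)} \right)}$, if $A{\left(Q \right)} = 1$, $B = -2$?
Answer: $\frac{64}{25} \approx 2.56$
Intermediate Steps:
$S{\left(W,c \right)} = 0$
$t{\left(V,h \right)} = \frac{V + h}{-6 + V}$
$t^{2}{\left(16,S{\left(-5,A{\left(B \right)} \right)} \right)} = \left(\frac{16 + 0}{-6 + 16}\right)^{2} = \left(\frac{1}{10} \cdot 16\right)^{2} = \left(\frac{8}{5}\right)^{2} = \frac{64}{25}$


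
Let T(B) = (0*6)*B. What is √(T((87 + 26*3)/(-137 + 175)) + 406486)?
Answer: 19*√1126 ≈ 637.56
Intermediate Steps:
T(B) = 0 (T(B) = 0*B = 0)
√(T((87 + 26*3)/(-137 + 175)) + 406486) = √(0 + 406486) = √406486 = 19*√1126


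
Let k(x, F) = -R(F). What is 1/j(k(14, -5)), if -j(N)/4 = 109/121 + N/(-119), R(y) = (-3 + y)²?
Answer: -14399/82860 ≈ -0.17377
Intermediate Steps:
k(x, F) = -(-3 + F)²
j(N) = -436/121 + 4*N/119 (j(N) = -4*(109/121 + N/(-119)) = -4*(109*(1/121) + N*(-1/119)) = -4*(109/121 - N/119) = -436/121 + 4*N/119)
1/j(k(14, -5)) = 1/(-436/121 + 4*(-(-3 - 5)²)/119) = 1/(-436/121 + 4*(-1*(-8)²)/119) = 1/(-436/121 + 4*(-1*64)/119) = 1/(-436/121 + (4/119)*(-64)) = 1/(-436/121 - 256/119) = 1/(-82860/14399) = -14399/82860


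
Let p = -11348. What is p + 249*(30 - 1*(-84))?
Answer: 17038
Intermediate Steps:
p + 249*(30 - 1*(-84)) = -11348 + 249*(30 - 1*(-84)) = -11348 + 249*(30 + 84) = -11348 + 249*114 = -11348 + 28386 = 17038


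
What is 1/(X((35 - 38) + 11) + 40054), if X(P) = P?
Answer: 1/40062 ≈ 2.4961e-5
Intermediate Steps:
1/(X((35 - 38) + 11) + 40054) = 1/(((35 - 38) + 11) + 40054) = 1/((-3 + 11) + 40054) = 1/(8 + 40054) = 1/40062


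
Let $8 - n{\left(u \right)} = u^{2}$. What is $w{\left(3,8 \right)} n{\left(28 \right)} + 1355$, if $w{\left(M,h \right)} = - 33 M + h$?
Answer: $71971$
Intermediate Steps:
$w{\left(M,h \right)} = h - 33 M$
$n{\left(u \right)} = 8 - u^{2}$
$w{\left(3,8 \right)} n{\left(28 \right)} + 1355 = \left(8 - 99\right) \left(8 - 28^{2}\right) + 1355 = \left(8 - 99\right) \left(8 - 784\right) + 1355 = - 91 \left(8 - 784\right) + 1355 = \left(-91\right) \left(-776\right) + 1355 = 70616 + 1355 = 71971$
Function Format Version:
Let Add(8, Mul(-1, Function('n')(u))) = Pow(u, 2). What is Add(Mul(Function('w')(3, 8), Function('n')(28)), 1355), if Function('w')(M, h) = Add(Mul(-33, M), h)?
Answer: 71971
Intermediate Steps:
Function('w')(M, h) = Add(h, Mul(-33, M))
Function('n')(u) = Add(8, Mul(-1, Pow(u, 2)))
Add(Mul(Function('w')(3, 8), Function('n')(28)), 1355) = Add(Mul(Add(8, Mul(-33, 3)), Add(8, Mul(-1, Pow(28, 2)))), 1355) = Add(Mul(Add(8, -99), Add(8, Mul(-1, 784))), 1355) = Add(Mul(-91, Add(8, -784)), 1355) = Add(Mul(-91, -776), 1355) = Add(70616, 1355) = 71971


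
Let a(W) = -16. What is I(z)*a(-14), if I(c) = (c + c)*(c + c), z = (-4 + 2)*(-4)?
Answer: -4096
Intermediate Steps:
z = 8 (z = -2*(-4) = 8)
I(c) = 4*c**2 (I(c) = (2*c)*(2*c) = 4*c**2)
I(z)*a(-14) = (4*8**2)*(-16) = (4*64)*(-16) = 256*(-16) = -4096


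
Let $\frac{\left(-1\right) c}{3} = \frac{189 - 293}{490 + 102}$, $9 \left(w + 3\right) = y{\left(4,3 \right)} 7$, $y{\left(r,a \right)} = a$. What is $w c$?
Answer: $- \frac{13}{37} \approx -0.35135$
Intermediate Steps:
$w = - \frac{2}{3}$ ($w = -3 + \frac{3 \cdot 7}{9} = -3 + \frac{1}{9} \cdot 21 = -3 + \frac{7}{3} = - \frac{2}{3} \approx -0.66667$)
$c = \frac{39}{74}$ ($c = - 3 \frac{189 - 293}{490 + 102} = - 3 \frac{189 - 293}{592} = - 3 \left(\left(-104\right) \frac{1}{592}\right) = \left(-3\right) \left(- \frac{13}{74}\right) = \frac{39}{74} \approx 0.52703$)
$w c = \left(- \frac{2}{3}\right) \frac{39}{74} = - \frac{13}{37}$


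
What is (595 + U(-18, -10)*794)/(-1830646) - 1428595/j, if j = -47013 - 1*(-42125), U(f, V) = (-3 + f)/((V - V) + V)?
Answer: 6538101659397/22370494120 ≈ 292.26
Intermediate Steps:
U(f, V) = (-3 + f)/V (U(f, V) = (-3 + f)/(0 + V) = (-3 + f)/V)
j = -4888 (j = -47013 + 42125 = -4888)
(595 + U(-18, -10)*794)/(-1830646) - 1428595/j = (595 + ((-3 - 18)/(-10))*794)/(-1830646) - 1428595/(-4888) = (595 - 1/10*(-21)*794)*(-1/1830646) - 1428595*(-1/4888) = (595 + (21/10)*794)*(-1/1830646) + 1428595/4888 = (595 + 8337/5)*(-1/1830646) + 1428595/4888 = (11312/5)*(-1/1830646) + 1428595/4888 = -5656/4576615 + 1428595/4888 = 6538101659397/22370494120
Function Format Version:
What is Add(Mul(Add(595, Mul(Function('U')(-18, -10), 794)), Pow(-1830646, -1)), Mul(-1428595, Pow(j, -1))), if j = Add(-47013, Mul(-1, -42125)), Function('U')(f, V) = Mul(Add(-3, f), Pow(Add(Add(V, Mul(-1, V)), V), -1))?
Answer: Rational(6538101659397, 22370494120) ≈ 292.26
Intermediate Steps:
Function('U')(f, V) = Mul(Pow(V, -1), Add(-3, f)) (Function('U')(f, V) = Mul(Add(-3, f), Pow(Add(0, V), -1)) = Mul(Add(-3, f), Pow(V, -1)) = Mul(Pow(V, -1), Add(-3, f)))
j = -4888 (j = Add(-47013, 42125) = -4888)
Add(Mul(Add(595, Mul(Function('U')(-18, -10), 794)), Pow(-1830646, -1)), Mul(-1428595, Pow(j, -1))) = Add(Mul(Add(595, Mul(Mul(Pow(-10, -1), Add(-3, -18)), 794)), Pow(-1830646, -1)), Mul(-1428595, Pow(-4888, -1))) = Add(Mul(Add(595, Mul(Mul(Rational(-1, 10), -21), 794)), Rational(-1, 1830646)), Mul(-1428595, Rational(-1, 4888))) = Add(Mul(Add(595, Mul(Rational(21, 10), 794)), Rational(-1, 1830646)), Rational(1428595, 4888)) = Add(Mul(Add(595, Rational(8337, 5)), Rational(-1, 1830646)), Rational(1428595, 4888)) = Add(Mul(Rational(11312, 5), Rational(-1, 1830646)), Rational(1428595, 4888)) = Add(Rational(-5656, 4576615), Rational(1428595, 4888)) = Rational(6538101659397, 22370494120)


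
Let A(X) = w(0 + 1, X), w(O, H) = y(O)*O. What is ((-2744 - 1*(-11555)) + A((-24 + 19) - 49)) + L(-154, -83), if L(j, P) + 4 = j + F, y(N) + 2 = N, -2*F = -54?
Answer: 8679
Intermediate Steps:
F = 27 (F = -½*(-54) = 27)
y(N) = -2 + N
w(O, H) = O*(-2 + O) (w(O, H) = (-2 + O)*O = O*(-2 + O))
L(j, P) = 23 + j (L(j, P) = -4 + (j + 27) = -4 + (27 + j) = 23 + j)
A(X) = -1 (A(X) = (0 + 1)*(-2 + (0 + 1)) = 1*(-2 + 1) = 1*(-1) = -1)
((-2744 - 1*(-11555)) + A((-24 + 19) - 49)) + L(-154, -83) = ((-2744 - 1*(-11555)) - 1) + (23 - 154) = ((-2744 + 11555) - 1) - 131 = (8811 - 1) - 131 = 8810 - 131 = 8679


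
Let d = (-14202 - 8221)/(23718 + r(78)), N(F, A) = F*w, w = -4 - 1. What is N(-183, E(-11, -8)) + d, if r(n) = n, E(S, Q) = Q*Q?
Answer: 21750917/23796 ≈ 914.06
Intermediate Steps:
E(S, Q) = Q²
w = -5
N(F, A) = -5*F (N(F, A) = F*(-5) = -5*F)
d = -22423/23796 (d = (-14202 - 8221)/(23718 + 78) = -22423/23796 ≈ -0.94230)
N(-183, E(-11, -8)) + d = -5*(-183) - 22423/23796 = 915 - 22423/23796 = 21750917/23796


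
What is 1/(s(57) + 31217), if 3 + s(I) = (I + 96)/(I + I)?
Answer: 38/1186183 ≈ 3.2036e-5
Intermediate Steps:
s(I) = -3 + (96 + I)/(2*I) (s(I) = -3 + (I + 96)/(I + I) = -3 + (96 + I)/((2*I)) = -3 + (96 + I)*(1/(2*I)) = -3 + (96 + I)/(2*I))
1/(s(57) + 31217) = 1/((-5/2 + 48/57) + 31217) = 1/((-5/2 + 48*(1/57)) + 31217) = 1/((-5/2 + 16/19) + 31217) = 1/(-63/38 + 31217) = 1/(1186183/38) = 38/1186183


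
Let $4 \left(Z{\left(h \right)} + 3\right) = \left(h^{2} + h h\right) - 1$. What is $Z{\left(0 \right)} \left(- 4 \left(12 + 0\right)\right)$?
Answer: $156$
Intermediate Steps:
$Z{\left(h \right)} = - \frac{13}{4} + \frac{h^{2}}{2}$ ($Z{\left(h \right)} = -3 + \frac{\left(h^{2} + h h\right) - 1}{4} = -3 + \frac{\left(h^{2} + h^{2}\right) - 1}{4} = -3 + \frac{2 h^{2} - 1}{4} = -3 + \frac{-1 + 2 h^{2}}{4} = -3 + \left(- \frac{1}{4} + \frac{h^{2}}{2}\right) = - \frac{13}{4} + \frac{h^{2}}{2}$)
$Z{\left(0 \right)} \left(- 4 \left(12 + 0\right)\right) = \left(- \frac{13}{4} + \frac{0^{2}}{2}\right) \left(- 4 \left(12 + 0\right)\right) = \left(- \frac{13}{4} + \frac{1}{2} \cdot 0\right) \left(\left(-4\right) 12\right) = \left(- \frac{13}{4} + 0\right) \left(-48\right) = \left(- \frac{13}{4}\right) \left(-48\right) = 156$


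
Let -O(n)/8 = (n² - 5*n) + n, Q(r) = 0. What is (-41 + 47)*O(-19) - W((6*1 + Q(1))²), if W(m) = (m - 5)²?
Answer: -21937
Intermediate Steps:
O(n) = -8*n² + 32*n (O(n) = -8*((n² - 5*n) + n) = -8*(n² - 4*n) = -8*n² + 32*n)
W(m) = (-5 + m)²
(-41 + 47)*O(-19) - W((6*1 + Q(1))²) = (-41 + 47)*(8*(-19)*(4 - 1*(-19))) - (-5 + (6*1 + 0)²)² = 6*(8*(-19)*(4 + 19)) - (-5 + (6 + 0)²)² = 6*(8*(-19)*23) - (-5 + 6²)² = 6*(-3496) - (-5 + 36)² = -20976 - 1*31² = -20976 - 1*961 = -20976 - 961 = -21937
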